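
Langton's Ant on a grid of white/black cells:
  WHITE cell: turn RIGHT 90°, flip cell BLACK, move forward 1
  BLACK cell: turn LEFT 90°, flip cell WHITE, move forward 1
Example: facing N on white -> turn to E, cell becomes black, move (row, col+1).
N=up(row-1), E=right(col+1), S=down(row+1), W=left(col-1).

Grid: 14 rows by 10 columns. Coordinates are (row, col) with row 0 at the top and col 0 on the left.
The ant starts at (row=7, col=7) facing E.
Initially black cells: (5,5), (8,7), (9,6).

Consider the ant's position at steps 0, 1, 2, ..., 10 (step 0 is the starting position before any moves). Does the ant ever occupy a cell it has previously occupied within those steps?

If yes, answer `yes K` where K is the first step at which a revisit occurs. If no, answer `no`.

Step 1: on WHITE (7,7): turn R to S, flip to black, move to (8,7). |black|=4 — new cell
Step 2: on BLACK (8,7): turn L to E, flip to white, move to (8,8). |black|=3 — new cell
Step 3: on WHITE (8,8): turn R to S, flip to black, move to (9,8). |black|=4 — new cell
Step 4: on WHITE (9,8): turn R to W, flip to black, move to (9,7). |black|=5 — new cell
Step 5: on WHITE (9,7): turn R to N, flip to black, move to (8,7). |black|=6 — REVISIT

Answer: yes 5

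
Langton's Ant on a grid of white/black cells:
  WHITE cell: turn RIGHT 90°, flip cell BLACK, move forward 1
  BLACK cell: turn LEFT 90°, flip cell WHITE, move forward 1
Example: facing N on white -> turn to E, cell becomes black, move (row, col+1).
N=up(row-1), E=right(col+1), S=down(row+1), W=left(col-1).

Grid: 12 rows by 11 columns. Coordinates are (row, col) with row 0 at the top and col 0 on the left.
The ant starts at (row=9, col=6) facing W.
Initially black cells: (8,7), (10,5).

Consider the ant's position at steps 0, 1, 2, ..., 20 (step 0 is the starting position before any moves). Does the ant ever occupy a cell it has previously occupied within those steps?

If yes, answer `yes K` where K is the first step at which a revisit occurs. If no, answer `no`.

Step 1: on WHITE (9,6): turn R to N, flip to black, move to (8,6). |black|=3 — new cell
Step 2: on WHITE (8,6): turn R to E, flip to black, move to (8,7). |black|=4 — new cell
Step 3: on BLACK (8,7): turn L to N, flip to white, move to (7,7). |black|=3 — new cell
Step 4: on WHITE (7,7): turn R to E, flip to black, move to (7,8). |black|=4 — new cell
Step 5: on WHITE (7,8): turn R to S, flip to black, move to (8,8). |black|=5 — new cell
Step 6: on WHITE (8,8): turn R to W, flip to black, move to (8,7). |black|=6 — REVISIT

Answer: yes 6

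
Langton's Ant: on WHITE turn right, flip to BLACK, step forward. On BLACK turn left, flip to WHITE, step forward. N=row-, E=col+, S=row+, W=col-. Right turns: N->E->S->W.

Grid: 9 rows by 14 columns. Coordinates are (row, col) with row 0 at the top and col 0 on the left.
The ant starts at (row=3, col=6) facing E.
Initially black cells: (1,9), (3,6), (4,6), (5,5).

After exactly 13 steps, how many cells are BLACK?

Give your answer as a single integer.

Step 1: on BLACK (3,6): turn L to N, flip to white, move to (2,6). |black|=3
Step 2: on WHITE (2,6): turn R to E, flip to black, move to (2,7). |black|=4
Step 3: on WHITE (2,7): turn R to S, flip to black, move to (3,7). |black|=5
Step 4: on WHITE (3,7): turn R to W, flip to black, move to (3,6). |black|=6
Step 5: on WHITE (3,6): turn R to N, flip to black, move to (2,6). |black|=7
Step 6: on BLACK (2,6): turn L to W, flip to white, move to (2,5). |black|=6
Step 7: on WHITE (2,5): turn R to N, flip to black, move to (1,5). |black|=7
Step 8: on WHITE (1,5): turn R to E, flip to black, move to (1,6). |black|=8
Step 9: on WHITE (1,6): turn R to S, flip to black, move to (2,6). |black|=9
Step 10: on WHITE (2,6): turn R to W, flip to black, move to (2,5). |black|=10
Step 11: on BLACK (2,5): turn L to S, flip to white, move to (3,5). |black|=9
Step 12: on WHITE (3,5): turn R to W, flip to black, move to (3,4). |black|=10
Step 13: on WHITE (3,4): turn R to N, flip to black, move to (2,4). |black|=11

Answer: 11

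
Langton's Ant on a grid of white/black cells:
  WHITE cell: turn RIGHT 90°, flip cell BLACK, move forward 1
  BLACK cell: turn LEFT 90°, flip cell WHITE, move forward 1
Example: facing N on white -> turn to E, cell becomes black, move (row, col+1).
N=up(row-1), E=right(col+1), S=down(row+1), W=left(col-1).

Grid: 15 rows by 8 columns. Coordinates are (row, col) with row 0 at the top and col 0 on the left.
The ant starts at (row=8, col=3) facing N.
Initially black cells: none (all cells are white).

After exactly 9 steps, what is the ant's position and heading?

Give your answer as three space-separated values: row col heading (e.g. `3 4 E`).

Answer: 8 2 W

Derivation:
Step 1: on WHITE (8,3): turn R to E, flip to black, move to (8,4). |black|=1
Step 2: on WHITE (8,4): turn R to S, flip to black, move to (9,4). |black|=2
Step 3: on WHITE (9,4): turn R to W, flip to black, move to (9,3). |black|=3
Step 4: on WHITE (9,3): turn R to N, flip to black, move to (8,3). |black|=4
Step 5: on BLACK (8,3): turn L to W, flip to white, move to (8,2). |black|=3
Step 6: on WHITE (8,2): turn R to N, flip to black, move to (7,2). |black|=4
Step 7: on WHITE (7,2): turn R to E, flip to black, move to (7,3). |black|=5
Step 8: on WHITE (7,3): turn R to S, flip to black, move to (8,3). |black|=6
Step 9: on WHITE (8,3): turn R to W, flip to black, move to (8,2). |black|=7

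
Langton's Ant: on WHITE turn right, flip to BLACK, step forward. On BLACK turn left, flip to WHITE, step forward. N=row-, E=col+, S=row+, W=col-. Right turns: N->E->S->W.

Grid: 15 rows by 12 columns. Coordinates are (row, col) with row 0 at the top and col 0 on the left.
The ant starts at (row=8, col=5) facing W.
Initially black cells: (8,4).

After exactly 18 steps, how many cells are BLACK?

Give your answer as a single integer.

Step 1: on WHITE (8,5): turn R to N, flip to black, move to (7,5). |black|=2
Step 2: on WHITE (7,5): turn R to E, flip to black, move to (7,6). |black|=3
Step 3: on WHITE (7,6): turn R to S, flip to black, move to (8,6). |black|=4
Step 4: on WHITE (8,6): turn R to W, flip to black, move to (8,5). |black|=5
Step 5: on BLACK (8,5): turn L to S, flip to white, move to (9,5). |black|=4
Step 6: on WHITE (9,5): turn R to W, flip to black, move to (9,4). |black|=5
Step 7: on WHITE (9,4): turn R to N, flip to black, move to (8,4). |black|=6
Step 8: on BLACK (8,4): turn L to W, flip to white, move to (8,3). |black|=5
Step 9: on WHITE (8,3): turn R to N, flip to black, move to (7,3). |black|=6
Step 10: on WHITE (7,3): turn R to E, flip to black, move to (7,4). |black|=7
Step 11: on WHITE (7,4): turn R to S, flip to black, move to (8,4). |black|=8
Step 12: on WHITE (8,4): turn R to W, flip to black, move to (8,3). |black|=9
Step 13: on BLACK (8,3): turn L to S, flip to white, move to (9,3). |black|=8
Step 14: on WHITE (9,3): turn R to W, flip to black, move to (9,2). |black|=9
Step 15: on WHITE (9,2): turn R to N, flip to black, move to (8,2). |black|=10
Step 16: on WHITE (8,2): turn R to E, flip to black, move to (8,3). |black|=11
Step 17: on WHITE (8,3): turn R to S, flip to black, move to (9,3). |black|=12
Step 18: on BLACK (9,3): turn L to E, flip to white, move to (9,4). |black|=11

Answer: 11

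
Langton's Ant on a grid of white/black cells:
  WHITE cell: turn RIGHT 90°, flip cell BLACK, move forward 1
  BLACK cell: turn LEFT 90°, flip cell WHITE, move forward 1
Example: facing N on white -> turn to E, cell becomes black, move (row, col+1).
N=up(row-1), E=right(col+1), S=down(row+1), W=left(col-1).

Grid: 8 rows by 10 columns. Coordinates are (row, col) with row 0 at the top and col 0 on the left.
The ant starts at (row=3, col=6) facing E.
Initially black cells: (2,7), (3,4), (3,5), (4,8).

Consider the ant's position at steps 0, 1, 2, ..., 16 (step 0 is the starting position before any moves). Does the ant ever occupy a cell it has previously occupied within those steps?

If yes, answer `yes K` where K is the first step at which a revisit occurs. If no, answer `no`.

Answer: yes 8

Derivation:
Step 1: on WHITE (3,6): turn R to S, flip to black, move to (4,6). |black|=5 — new cell
Step 2: on WHITE (4,6): turn R to W, flip to black, move to (4,5). |black|=6 — new cell
Step 3: on WHITE (4,5): turn R to N, flip to black, move to (3,5). |black|=7 — new cell
Step 4: on BLACK (3,5): turn L to W, flip to white, move to (3,4). |black|=6 — new cell
Step 5: on BLACK (3,4): turn L to S, flip to white, move to (4,4). |black|=5 — new cell
Step 6: on WHITE (4,4): turn R to W, flip to black, move to (4,3). |black|=6 — new cell
Step 7: on WHITE (4,3): turn R to N, flip to black, move to (3,3). |black|=7 — new cell
Step 8: on WHITE (3,3): turn R to E, flip to black, move to (3,4). |black|=8 — REVISIT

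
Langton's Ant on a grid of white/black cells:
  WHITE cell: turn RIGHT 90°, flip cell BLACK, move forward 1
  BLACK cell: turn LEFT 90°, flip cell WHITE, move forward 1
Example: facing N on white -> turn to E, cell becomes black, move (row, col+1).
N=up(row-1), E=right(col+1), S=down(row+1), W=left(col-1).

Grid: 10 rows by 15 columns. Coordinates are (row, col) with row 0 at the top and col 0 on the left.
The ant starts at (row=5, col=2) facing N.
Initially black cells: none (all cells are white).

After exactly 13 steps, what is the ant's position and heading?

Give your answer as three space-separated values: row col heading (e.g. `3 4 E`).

Answer: 5 1 E

Derivation:
Step 1: on WHITE (5,2): turn R to E, flip to black, move to (5,3). |black|=1
Step 2: on WHITE (5,3): turn R to S, flip to black, move to (6,3). |black|=2
Step 3: on WHITE (6,3): turn R to W, flip to black, move to (6,2). |black|=3
Step 4: on WHITE (6,2): turn R to N, flip to black, move to (5,2). |black|=4
Step 5: on BLACK (5,2): turn L to W, flip to white, move to (5,1). |black|=3
Step 6: on WHITE (5,1): turn R to N, flip to black, move to (4,1). |black|=4
Step 7: on WHITE (4,1): turn R to E, flip to black, move to (4,2). |black|=5
Step 8: on WHITE (4,2): turn R to S, flip to black, move to (5,2). |black|=6
Step 9: on WHITE (5,2): turn R to W, flip to black, move to (5,1). |black|=7
Step 10: on BLACK (5,1): turn L to S, flip to white, move to (6,1). |black|=6
Step 11: on WHITE (6,1): turn R to W, flip to black, move to (6,0). |black|=7
Step 12: on WHITE (6,0): turn R to N, flip to black, move to (5,0). |black|=8
Step 13: on WHITE (5,0): turn R to E, flip to black, move to (5,1). |black|=9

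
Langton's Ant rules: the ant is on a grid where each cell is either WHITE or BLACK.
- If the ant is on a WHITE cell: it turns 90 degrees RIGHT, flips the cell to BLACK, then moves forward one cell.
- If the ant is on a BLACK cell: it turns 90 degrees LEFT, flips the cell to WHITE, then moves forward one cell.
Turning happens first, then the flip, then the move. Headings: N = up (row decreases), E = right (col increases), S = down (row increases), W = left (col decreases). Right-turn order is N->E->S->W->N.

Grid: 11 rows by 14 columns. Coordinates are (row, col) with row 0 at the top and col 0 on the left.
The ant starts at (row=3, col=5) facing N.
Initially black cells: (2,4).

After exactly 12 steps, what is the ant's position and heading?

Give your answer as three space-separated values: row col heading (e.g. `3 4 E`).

Answer: 3 3 S

Derivation:
Step 1: on WHITE (3,5): turn R to E, flip to black, move to (3,6). |black|=2
Step 2: on WHITE (3,6): turn R to S, flip to black, move to (4,6). |black|=3
Step 3: on WHITE (4,6): turn R to W, flip to black, move to (4,5). |black|=4
Step 4: on WHITE (4,5): turn R to N, flip to black, move to (3,5). |black|=5
Step 5: on BLACK (3,5): turn L to W, flip to white, move to (3,4). |black|=4
Step 6: on WHITE (3,4): turn R to N, flip to black, move to (2,4). |black|=5
Step 7: on BLACK (2,4): turn L to W, flip to white, move to (2,3). |black|=4
Step 8: on WHITE (2,3): turn R to N, flip to black, move to (1,3). |black|=5
Step 9: on WHITE (1,3): turn R to E, flip to black, move to (1,4). |black|=6
Step 10: on WHITE (1,4): turn R to S, flip to black, move to (2,4). |black|=7
Step 11: on WHITE (2,4): turn R to W, flip to black, move to (2,3). |black|=8
Step 12: on BLACK (2,3): turn L to S, flip to white, move to (3,3). |black|=7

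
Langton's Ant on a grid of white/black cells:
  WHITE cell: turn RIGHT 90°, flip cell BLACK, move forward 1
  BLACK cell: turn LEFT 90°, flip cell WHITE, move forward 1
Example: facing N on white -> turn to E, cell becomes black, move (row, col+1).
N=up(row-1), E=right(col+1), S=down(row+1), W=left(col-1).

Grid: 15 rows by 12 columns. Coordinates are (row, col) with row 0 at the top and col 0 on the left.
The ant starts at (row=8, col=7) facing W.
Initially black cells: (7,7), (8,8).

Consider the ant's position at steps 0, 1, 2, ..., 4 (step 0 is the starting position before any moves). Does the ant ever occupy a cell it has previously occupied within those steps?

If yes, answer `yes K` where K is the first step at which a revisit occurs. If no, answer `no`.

Step 1: on WHITE (8,7): turn R to N, flip to black, move to (7,7). |black|=3 — new cell
Step 2: on BLACK (7,7): turn L to W, flip to white, move to (7,6). |black|=2 — new cell
Step 3: on WHITE (7,6): turn R to N, flip to black, move to (6,6). |black|=3 — new cell
Step 4: on WHITE (6,6): turn R to E, flip to black, move to (6,7). |black|=4 — new cell
No revisit within 4 steps.

Answer: no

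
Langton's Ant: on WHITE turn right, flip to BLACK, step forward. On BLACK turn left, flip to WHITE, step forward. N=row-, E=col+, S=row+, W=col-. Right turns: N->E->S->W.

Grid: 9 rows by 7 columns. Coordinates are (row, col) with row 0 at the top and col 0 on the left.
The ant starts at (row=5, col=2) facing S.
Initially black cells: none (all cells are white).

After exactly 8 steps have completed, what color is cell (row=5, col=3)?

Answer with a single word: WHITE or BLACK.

Step 1: on WHITE (5,2): turn R to W, flip to black, move to (5,1). |black|=1
Step 2: on WHITE (5,1): turn R to N, flip to black, move to (4,1). |black|=2
Step 3: on WHITE (4,1): turn R to E, flip to black, move to (4,2). |black|=3
Step 4: on WHITE (4,2): turn R to S, flip to black, move to (5,2). |black|=4
Step 5: on BLACK (5,2): turn L to E, flip to white, move to (5,3). |black|=3
Step 6: on WHITE (5,3): turn R to S, flip to black, move to (6,3). |black|=4
Step 7: on WHITE (6,3): turn R to W, flip to black, move to (6,2). |black|=5
Step 8: on WHITE (6,2): turn R to N, flip to black, move to (5,2). |black|=6

Answer: BLACK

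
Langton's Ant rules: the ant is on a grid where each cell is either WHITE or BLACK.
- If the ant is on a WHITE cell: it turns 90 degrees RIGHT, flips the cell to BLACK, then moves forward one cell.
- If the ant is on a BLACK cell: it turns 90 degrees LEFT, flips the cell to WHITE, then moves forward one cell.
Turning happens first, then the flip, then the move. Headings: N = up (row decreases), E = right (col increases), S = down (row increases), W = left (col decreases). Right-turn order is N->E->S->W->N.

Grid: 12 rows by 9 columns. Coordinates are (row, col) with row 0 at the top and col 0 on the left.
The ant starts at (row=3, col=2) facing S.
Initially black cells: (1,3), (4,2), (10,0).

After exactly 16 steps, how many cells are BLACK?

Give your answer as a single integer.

Step 1: on WHITE (3,2): turn R to W, flip to black, move to (3,1). |black|=4
Step 2: on WHITE (3,1): turn R to N, flip to black, move to (2,1). |black|=5
Step 3: on WHITE (2,1): turn R to E, flip to black, move to (2,2). |black|=6
Step 4: on WHITE (2,2): turn R to S, flip to black, move to (3,2). |black|=7
Step 5: on BLACK (3,2): turn L to E, flip to white, move to (3,3). |black|=6
Step 6: on WHITE (3,3): turn R to S, flip to black, move to (4,3). |black|=7
Step 7: on WHITE (4,3): turn R to W, flip to black, move to (4,2). |black|=8
Step 8: on BLACK (4,2): turn L to S, flip to white, move to (5,2). |black|=7
Step 9: on WHITE (5,2): turn R to W, flip to black, move to (5,1). |black|=8
Step 10: on WHITE (5,1): turn R to N, flip to black, move to (4,1). |black|=9
Step 11: on WHITE (4,1): turn R to E, flip to black, move to (4,2). |black|=10
Step 12: on WHITE (4,2): turn R to S, flip to black, move to (5,2). |black|=11
Step 13: on BLACK (5,2): turn L to E, flip to white, move to (5,3). |black|=10
Step 14: on WHITE (5,3): turn R to S, flip to black, move to (6,3). |black|=11
Step 15: on WHITE (6,3): turn R to W, flip to black, move to (6,2). |black|=12
Step 16: on WHITE (6,2): turn R to N, flip to black, move to (5,2). |black|=13

Answer: 13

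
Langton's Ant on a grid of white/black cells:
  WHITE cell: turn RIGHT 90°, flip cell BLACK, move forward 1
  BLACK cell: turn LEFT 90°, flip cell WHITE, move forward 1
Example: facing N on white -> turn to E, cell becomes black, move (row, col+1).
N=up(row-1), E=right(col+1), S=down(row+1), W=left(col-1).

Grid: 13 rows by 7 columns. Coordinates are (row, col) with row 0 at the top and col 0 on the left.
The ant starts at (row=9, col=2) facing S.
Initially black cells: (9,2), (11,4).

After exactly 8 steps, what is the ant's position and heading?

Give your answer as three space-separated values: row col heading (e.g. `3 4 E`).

Answer: 9 4 S

Derivation:
Step 1: on BLACK (9,2): turn L to E, flip to white, move to (9,3). |black|=1
Step 2: on WHITE (9,3): turn R to S, flip to black, move to (10,3). |black|=2
Step 3: on WHITE (10,3): turn R to W, flip to black, move to (10,2). |black|=3
Step 4: on WHITE (10,2): turn R to N, flip to black, move to (9,2). |black|=4
Step 5: on WHITE (9,2): turn R to E, flip to black, move to (9,3). |black|=5
Step 6: on BLACK (9,3): turn L to N, flip to white, move to (8,3). |black|=4
Step 7: on WHITE (8,3): turn R to E, flip to black, move to (8,4). |black|=5
Step 8: on WHITE (8,4): turn R to S, flip to black, move to (9,4). |black|=6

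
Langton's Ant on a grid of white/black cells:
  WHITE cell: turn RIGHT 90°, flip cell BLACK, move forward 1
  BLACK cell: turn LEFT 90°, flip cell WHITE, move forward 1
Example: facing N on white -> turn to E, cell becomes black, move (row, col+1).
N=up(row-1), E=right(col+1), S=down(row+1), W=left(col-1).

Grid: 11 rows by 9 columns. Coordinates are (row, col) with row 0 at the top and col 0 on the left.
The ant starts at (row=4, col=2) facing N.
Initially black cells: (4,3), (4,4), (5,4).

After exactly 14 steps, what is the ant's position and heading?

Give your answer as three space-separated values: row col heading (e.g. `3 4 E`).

Answer: 7 5 S

Derivation:
Step 1: on WHITE (4,2): turn R to E, flip to black, move to (4,3). |black|=4
Step 2: on BLACK (4,3): turn L to N, flip to white, move to (3,3). |black|=3
Step 3: on WHITE (3,3): turn R to E, flip to black, move to (3,4). |black|=4
Step 4: on WHITE (3,4): turn R to S, flip to black, move to (4,4). |black|=5
Step 5: on BLACK (4,4): turn L to E, flip to white, move to (4,5). |black|=4
Step 6: on WHITE (4,5): turn R to S, flip to black, move to (5,5). |black|=5
Step 7: on WHITE (5,5): turn R to W, flip to black, move to (5,4). |black|=6
Step 8: on BLACK (5,4): turn L to S, flip to white, move to (6,4). |black|=5
Step 9: on WHITE (6,4): turn R to W, flip to black, move to (6,3). |black|=6
Step 10: on WHITE (6,3): turn R to N, flip to black, move to (5,3). |black|=7
Step 11: on WHITE (5,3): turn R to E, flip to black, move to (5,4). |black|=8
Step 12: on WHITE (5,4): turn R to S, flip to black, move to (6,4). |black|=9
Step 13: on BLACK (6,4): turn L to E, flip to white, move to (6,5). |black|=8
Step 14: on WHITE (6,5): turn R to S, flip to black, move to (7,5). |black|=9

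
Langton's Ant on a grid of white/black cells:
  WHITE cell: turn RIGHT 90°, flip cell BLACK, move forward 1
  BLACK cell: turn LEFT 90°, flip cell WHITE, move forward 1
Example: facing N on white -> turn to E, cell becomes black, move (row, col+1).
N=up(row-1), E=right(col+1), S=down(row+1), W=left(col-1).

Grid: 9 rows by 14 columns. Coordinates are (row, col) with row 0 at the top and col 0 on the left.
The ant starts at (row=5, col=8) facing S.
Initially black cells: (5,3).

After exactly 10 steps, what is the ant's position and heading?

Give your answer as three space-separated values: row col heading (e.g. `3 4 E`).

Step 1: on WHITE (5,8): turn R to W, flip to black, move to (5,7). |black|=2
Step 2: on WHITE (5,7): turn R to N, flip to black, move to (4,7). |black|=3
Step 3: on WHITE (4,7): turn R to E, flip to black, move to (4,8). |black|=4
Step 4: on WHITE (4,8): turn R to S, flip to black, move to (5,8). |black|=5
Step 5: on BLACK (5,8): turn L to E, flip to white, move to (5,9). |black|=4
Step 6: on WHITE (5,9): turn R to S, flip to black, move to (6,9). |black|=5
Step 7: on WHITE (6,9): turn R to W, flip to black, move to (6,8). |black|=6
Step 8: on WHITE (6,8): turn R to N, flip to black, move to (5,8). |black|=7
Step 9: on WHITE (5,8): turn R to E, flip to black, move to (5,9). |black|=8
Step 10: on BLACK (5,9): turn L to N, flip to white, move to (4,9). |black|=7

Answer: 4 9 N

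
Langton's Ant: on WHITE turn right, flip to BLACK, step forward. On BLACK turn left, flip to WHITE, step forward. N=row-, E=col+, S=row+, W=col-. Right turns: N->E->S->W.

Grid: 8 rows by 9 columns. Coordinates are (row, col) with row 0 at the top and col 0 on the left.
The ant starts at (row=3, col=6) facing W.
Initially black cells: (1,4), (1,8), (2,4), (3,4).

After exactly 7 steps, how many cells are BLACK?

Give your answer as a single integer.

Step 1: on WHITE (3,6): turn R to N, flip to black, move to (2,6). |black|=5
Step 2: on WHITE (2,6): turn R to E, flip to black, move to (2,7). |black|=6
Step 3: on WHITE (2,7): turn R to S, flip to black, move to (3,7). |black|=7
Step 4: on WHITE (3,7): turn R to W, flip to black, move to (3,6). |black|=8
Step 5: on BLACK (3,6): turn L to S, flip to white, move to (4,6). |black|=7
Step 6: on WHITE (4,6): turn R to W, flip to black, move to (4,5). |black|=8
Step 7: on WHITE (4,5): turn R to N, flip to black, move to (3,5). |black|=9

Answer: 9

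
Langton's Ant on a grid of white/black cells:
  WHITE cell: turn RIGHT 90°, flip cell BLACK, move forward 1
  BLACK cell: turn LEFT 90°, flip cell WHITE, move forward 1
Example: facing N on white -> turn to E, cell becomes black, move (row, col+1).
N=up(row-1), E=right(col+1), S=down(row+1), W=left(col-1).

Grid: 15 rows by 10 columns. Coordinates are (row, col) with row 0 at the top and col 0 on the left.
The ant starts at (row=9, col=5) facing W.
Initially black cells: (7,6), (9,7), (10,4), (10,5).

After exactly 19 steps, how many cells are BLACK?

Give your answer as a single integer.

Step 1: on WHITE (9,5): turn R to N, flip to black, move to (8,5). |black|=5
Step 2: on WHITE (8,5): turn R to E, flip to black, move to (8,6). |black|=6
Step 3: on WHITE (8,6): turn R to S, flip to black, move to (9,6). |black|=7
Step 4: on WHITE (9,6): turn R to W, flip to black, move to (9,5). |black|=8
Step 5: on BLACK (9,5): turn L to S, flip to white, move to (10,5). |black|=7
Step 6: on BLACK (10,5): turn L to E, flip to white, move to (10,6). |black|=6
Step 7: on WHITE (10,6): turn R to S, flip to black, move to (11,6). |black|=7
Step 8: on WHITE (11,6): turn R to W, flip to black, move to (11,5). |black|=8
Step 9: on WHITE (11,5): turn R to N, flip to black, move to (10,5). |black|=9
Step 10: on WHITE (10,5): turn R to E, flip to black, move to (10,6). |black|=10
Step 11: on BLACK (10,6): turn L to N, flip to white, move to (9,6). |black|=9
Step 12: on BLACK (9,6): turn L to W, flip to white, move to (9,5). |black|=8
Step 13: on WHITE (9,5): turn R to N, flip to black, move to (8,5). |black|=9
Step 14: on BLACK (8,5): turn L to W, flip to white, move to (8,4). |black|=8
Step 15: on WHITE (8,4): turn R to N, flip to black, move to (7,4). |black|=9
Step 16: on WHITE (7,4): turn R to E, flip to black, move to (7,5). |black|=10
Step 17: on WHITE (7,5): turn R to S, flip to black, move to (8,5). |black|=11
Step 18: on WHITE (8,5): turn R to W, flip to black, move to (8,4). |black|=12
Step 19: on BLACK (8,4): turn L to S, flip to white, move to (9,4). |black|=11

Answer: 11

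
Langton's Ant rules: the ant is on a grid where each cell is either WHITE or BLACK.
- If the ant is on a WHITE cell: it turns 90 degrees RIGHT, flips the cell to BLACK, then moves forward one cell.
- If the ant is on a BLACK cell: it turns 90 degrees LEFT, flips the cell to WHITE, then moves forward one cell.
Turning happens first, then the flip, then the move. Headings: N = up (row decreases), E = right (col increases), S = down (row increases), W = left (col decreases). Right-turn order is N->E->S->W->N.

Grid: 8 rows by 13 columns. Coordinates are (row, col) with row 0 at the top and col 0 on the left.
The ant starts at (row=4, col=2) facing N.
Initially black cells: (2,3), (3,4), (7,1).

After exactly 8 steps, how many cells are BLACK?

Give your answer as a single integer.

Step 1: on WHITE (4,2): turn R to E, flip to black, move to (4,3). |black|=4
Step 2: on WHITE (4,3): turn R to S, flip to black, move to (5,3). |black|=5
Step 3: on WHITE (5,3): turn R to W, flip to black, move to (5,2). |black|=6
Step 4: on WHITE (5,2): turn R to N, flip to black, move to (4,2). |black|=7
Step 5: on BLACK (4,2): turn L to W, flip to white, move to (4,1). |black|=6
Step 6: on WHITE (4,1): turn R to N, flip to black, move to (3,1). |black|=7
Step 7: on WHITE (3,1): turn R to E, flip to black, move to (3,2). |black|=8
Step 8: on WHITE (3,2): turn R to S, flip to black, move to (4,2). |black|=9

Answer: 9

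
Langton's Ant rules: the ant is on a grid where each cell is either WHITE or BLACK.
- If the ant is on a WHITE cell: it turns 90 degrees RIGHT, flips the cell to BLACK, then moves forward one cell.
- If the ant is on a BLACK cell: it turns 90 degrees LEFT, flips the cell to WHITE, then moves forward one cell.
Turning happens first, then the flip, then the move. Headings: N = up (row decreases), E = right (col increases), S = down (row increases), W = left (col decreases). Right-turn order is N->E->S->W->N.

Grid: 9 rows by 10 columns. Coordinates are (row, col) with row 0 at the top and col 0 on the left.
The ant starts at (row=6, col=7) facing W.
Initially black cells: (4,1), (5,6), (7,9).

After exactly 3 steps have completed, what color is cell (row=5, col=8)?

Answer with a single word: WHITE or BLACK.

Step 1: on WHITE (6,7): turn R to N, flip to black, move to (5,7). |black|=4
Step 2: on WHITE (5,7): turn R to E, flip to black, move to (5,8). |black|=5
Step 3: on WHITE (5,8): turn R to S, flip to black, move to (6,8). |black|=6

Answer: BLACK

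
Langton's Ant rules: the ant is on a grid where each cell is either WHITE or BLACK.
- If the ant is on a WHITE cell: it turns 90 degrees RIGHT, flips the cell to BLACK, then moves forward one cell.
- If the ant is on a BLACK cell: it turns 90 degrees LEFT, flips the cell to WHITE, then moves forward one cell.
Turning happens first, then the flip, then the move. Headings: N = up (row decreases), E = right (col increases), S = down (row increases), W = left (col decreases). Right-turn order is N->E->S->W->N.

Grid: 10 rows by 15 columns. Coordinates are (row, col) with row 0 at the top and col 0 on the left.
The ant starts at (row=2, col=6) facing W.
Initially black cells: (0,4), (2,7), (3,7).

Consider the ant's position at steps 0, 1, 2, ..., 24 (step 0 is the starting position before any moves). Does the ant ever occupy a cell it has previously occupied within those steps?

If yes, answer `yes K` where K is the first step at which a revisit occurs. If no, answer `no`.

Step 1: on WHITE (2,6): turn R to N, flip to black, move to (1,6). |black|=4 — new cell
Step 2: on WHITE (1,6): turn R to E, flip to black, move to (1,7). |black|=5 — new cell
Step 3: on WHITE (1,7): turn R to S, flip to black, move to (2,7). |black|=6 — new cell
Step 4: on BLACK (2,7): turn L to E, flip to white, move to (2,8). |black|=5 — new cell
Step 5: on WHITE (2,8): turn R to S, flip to black, move to (3,8). |black|=6 — new cell
Step 6: on WHITE (3,8): turn R to W, flip to black, move to (3,7). |black|=7 — new cell
Step 7: on BLACK (3,7): turn L to S, flip to white, move to (4,7). |black|=6 — new cell
Step 8: on WHITE (4,7): turn R to W, flip to black, move to (4,6). |black|=7 — new cell
Step 9: on WHITE (4,6): turn R to N, flip to black, move to (3,6). |black|=8 — new cell
Step 10: on WHITE (3,6): turn R to E, flip to black, move to (3,7). |black|=9 — REVISIT

Answer: yes 10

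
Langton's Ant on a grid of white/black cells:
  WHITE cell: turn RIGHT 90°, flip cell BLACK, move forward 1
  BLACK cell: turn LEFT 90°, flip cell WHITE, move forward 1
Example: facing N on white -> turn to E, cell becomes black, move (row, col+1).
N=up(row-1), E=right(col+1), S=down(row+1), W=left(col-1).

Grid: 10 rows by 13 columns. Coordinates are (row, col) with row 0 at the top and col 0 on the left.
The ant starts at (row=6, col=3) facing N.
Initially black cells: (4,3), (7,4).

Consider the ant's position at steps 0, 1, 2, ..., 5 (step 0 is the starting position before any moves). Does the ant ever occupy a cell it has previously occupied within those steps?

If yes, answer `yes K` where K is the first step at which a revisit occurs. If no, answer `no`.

Answer: no

Derivation:
Step 1: on WHITE (6,3): turn R to E, flip to black, move to (6,4). |black|=3 — new cell
Step 2: on WHITE (6,4): turn R to S, flip to black, move to (7,4). |black|=4 — new cell
Step 3: on BLACK (7,4): turn L to E, flip to white, move to (7,5). |black|=3 — new cell
Step 4: on WHITE (7,5): turn R to S, flip to black, move to (8,5). |black|=4 — new cell
Step 5: on WHITE (8,5): turn R to W, flip to black, move to (8,4). |black|=5 — new cell
No revisit within 5 steps.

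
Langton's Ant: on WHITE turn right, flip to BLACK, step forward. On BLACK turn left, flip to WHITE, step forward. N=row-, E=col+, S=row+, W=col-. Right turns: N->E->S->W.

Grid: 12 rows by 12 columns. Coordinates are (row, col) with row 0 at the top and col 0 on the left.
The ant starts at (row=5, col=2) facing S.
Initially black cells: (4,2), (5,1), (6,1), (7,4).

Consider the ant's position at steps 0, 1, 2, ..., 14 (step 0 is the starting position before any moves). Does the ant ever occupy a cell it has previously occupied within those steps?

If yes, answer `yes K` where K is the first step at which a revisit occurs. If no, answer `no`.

Step 1: on WHITE (5,2): turn R to W, flip to black, move to (5,1). |black|=5 — new cell
Step 2: on BLACK (5,1): turn L to S, flip to white, move to (6,1). |black|=4 — new cell
Step 3: on BLACK (6,1): turn L to E, flip to white, move to (6,2). |black|=3 — new cell
Step 4: on WHITE (6,2): turn R to S, flip to black, move to (7,2). |black|=4 — new cell
Step 5: on WHITE (7,2): turn R to W, flip to black, move to (7,1). |black|=5 — new cell
Step 6: on WHITE (7,1): turn R to N, flip to black, move to (6,1). |black|=6 — REVISIT

Answer: yes 6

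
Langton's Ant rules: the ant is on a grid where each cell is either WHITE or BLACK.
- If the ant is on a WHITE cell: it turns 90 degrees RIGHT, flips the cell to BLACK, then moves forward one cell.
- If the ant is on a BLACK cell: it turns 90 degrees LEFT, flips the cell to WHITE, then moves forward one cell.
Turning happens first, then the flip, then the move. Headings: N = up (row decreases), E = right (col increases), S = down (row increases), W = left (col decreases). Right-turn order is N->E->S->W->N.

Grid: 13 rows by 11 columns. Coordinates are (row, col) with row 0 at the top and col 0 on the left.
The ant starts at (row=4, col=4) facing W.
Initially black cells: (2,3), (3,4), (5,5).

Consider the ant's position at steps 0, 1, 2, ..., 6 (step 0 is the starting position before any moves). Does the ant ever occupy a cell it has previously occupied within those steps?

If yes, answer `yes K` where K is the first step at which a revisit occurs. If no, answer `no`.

Answer: no

Derivation:
Step 1: on WHITE (4,4): turn R to N, flip to black, move to (3,4). |black|=4 — new cell
Step 2: on BLACK (3,4): turn L to W, flip to white, move to (3,3). |black|=3 — new cell
Step 3: on WHITE (3,3): turn R to N, flip to black, move to (2,3). |black|=4 — new cell
Step 4: on BLACK (2,3): turn L to W, flip to white, move to (2,2). |black|=3 — new cell
Step 5: on WHITE (2,2): turn R to N, flip to black, move to (1,2). |black|=4 — new cell
Step 6: on WHITE (1,2): turn R to E, flip to black, move to (1,3). |black|=5 — new cell
No revisit within 6 steps.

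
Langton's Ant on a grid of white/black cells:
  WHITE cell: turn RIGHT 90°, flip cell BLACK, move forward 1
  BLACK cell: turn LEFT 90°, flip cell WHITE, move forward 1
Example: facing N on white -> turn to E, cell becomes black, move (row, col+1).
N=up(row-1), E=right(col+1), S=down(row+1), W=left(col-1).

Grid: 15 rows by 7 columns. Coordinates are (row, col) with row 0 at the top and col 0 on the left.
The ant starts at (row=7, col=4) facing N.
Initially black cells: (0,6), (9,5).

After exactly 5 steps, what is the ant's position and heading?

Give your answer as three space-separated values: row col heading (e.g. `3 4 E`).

Step 1: on WHITE (7,4): turn R to E, flip to black, move to (7,5). |black|=3
Step 2: on WHITE (7,5): turn R to S, flip to black, move to (8,5). |black|=4
Step 3: on WHITE (8,5): turn R to W, flip to black, move to (8,4). |black|=5
Step 4: on WHITE (8,4): turn R to N, flip to black, move to (7,4). |black|=6
Step 5: on BLACK (7,4): turn L to W, flip to white, move to (7,3). |black|=5

Answer: 7 3 W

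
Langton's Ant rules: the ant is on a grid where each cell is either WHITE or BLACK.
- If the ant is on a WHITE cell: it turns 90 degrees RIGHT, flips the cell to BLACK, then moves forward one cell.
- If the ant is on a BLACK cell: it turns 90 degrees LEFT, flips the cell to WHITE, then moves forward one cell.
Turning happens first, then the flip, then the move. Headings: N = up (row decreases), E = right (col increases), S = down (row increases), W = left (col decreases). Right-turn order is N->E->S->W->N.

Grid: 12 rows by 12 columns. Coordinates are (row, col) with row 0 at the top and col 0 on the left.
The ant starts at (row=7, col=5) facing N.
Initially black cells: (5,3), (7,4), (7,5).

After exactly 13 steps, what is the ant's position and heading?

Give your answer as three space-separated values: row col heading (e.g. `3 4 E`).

Step 1: on BLACK (7,5): turn L to W, flip to white, move to (7,4). |black|=2
Step 2: on BLACK (7,4): turn L to S, flip to white, move to (8,4). |black|=1
Step 3: on WHITE (8,4): turn R to W, flip to black, move to (8,3). |black|=2
Step 4: on WHITE (8,3): turn R to N, flip to black, move to (7,3). |black|=3
Step 5: on WHITE (7,3): turn R to E, flip to black, move to (7,4). |black|=4
Step 6: on WHITE (7,4): turn R to S, flip to black, move to (8,4). |black|=5
Step 7: on BLACK (8,4): turn L to E, flip to white, move to (8,5). |black|=4
Step 8: on WHITE (8,5): turn R to S, flip to black, move to (9,5). |black|=5
Step 9: on WHITE (9,5): turn R to W, flip to black, move to (9,4). |black|=6
Step 10: on WHITE (9,4): turn R to N, flip to black, move to (8,4). |black|=7
Step 11: on WHITE (8,4): turn R to E, flip to black, move to (8,5). |black|=8
Step 12: on BLACK (8,5): turn L to N, flip to white, move to (7,5). |black|=7
Step 13: on WHITE (7,5): turn R to E, flip to black, move to (7,6). |black|=8

Answer: 7 6 E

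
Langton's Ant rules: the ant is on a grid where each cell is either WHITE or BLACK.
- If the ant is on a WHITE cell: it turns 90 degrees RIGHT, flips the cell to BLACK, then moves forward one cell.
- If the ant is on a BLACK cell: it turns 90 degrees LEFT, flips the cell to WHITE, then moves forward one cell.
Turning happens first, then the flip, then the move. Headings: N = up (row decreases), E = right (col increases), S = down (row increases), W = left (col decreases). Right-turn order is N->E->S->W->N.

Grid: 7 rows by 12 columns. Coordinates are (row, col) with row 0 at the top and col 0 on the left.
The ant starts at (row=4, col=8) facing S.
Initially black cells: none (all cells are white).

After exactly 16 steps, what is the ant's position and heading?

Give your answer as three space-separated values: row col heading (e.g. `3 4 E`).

Answer: 4 8 S

Derivation:
Step 1: on WHITE (4,8): turn R to W, flip to black, move to (4,7). |black|=1
Step 2: on WHITE (4,7): turn R to N, flip to black, move to (3,7). |black|=2
Step 3: on WHITE (3,7): turn R to E, flip to black, move to (3,8). |black|=3
Step 4: on WHITE (3,8): turn R to S, flip to black, move to (4,8). |black|=4
Step 5: on BLACK (4,8): turn L to E, flip to white, move to (4,9). |black|=3
Step 6: on WHITE (4,9): turn R to S, flip to black, move to (5,9). |black|=4
Step 7: on WHITE (5,9): turn R to W, flip to black, move to (5,8). |black|=5
Step 8: on WHITE (5,8): turn R to N, flip to black, move to (4,8). |black|=6
Step 9: on WHITE (4,8): turn R to E, flip to black, move to (4,9). |black|=7
Step 10: on BLACK (4,9): turn L to N, flip to white, move to (3,9). |black|=6
Step 11: on WHITE (3,9): turn R to E, flip to black, move to (3,10). |black|=7
Step 12: on WHITE (3,10): turn R to S, flip to black, move to (4,10). |black|=8
Step 13: on WHITE (4,10): turn R to W, flip to black, move to (4,9). |black|=9
Step 14: on WHITE (4,9): turn R to N, flip to black, move to (3,9). |black|=10
Step 15: on BLACK (3,9): turn L to W, flip to white, move to (3,8). |black|=9
Step 16: on BLACK (3,8): turn L to S, flip to white, move to (4,8). |black|=8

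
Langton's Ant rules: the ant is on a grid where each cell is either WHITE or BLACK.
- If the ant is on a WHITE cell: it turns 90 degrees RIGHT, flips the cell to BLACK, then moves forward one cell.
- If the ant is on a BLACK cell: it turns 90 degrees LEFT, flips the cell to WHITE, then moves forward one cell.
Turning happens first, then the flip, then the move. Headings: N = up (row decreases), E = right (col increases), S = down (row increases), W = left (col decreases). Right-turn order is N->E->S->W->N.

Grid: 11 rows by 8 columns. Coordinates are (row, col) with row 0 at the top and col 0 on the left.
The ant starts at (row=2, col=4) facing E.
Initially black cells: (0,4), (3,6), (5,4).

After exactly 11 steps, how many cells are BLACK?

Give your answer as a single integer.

Step 1: on WHITE (2,4): turn R to S, flip to black, move to (3,4). |black|=4
Step 2: on WHITE (3,4): turn R to W, flip to black, move to (3,3). |black|=5
Step 3: on WHITE (3,3): turn R to N, flip to black, move to (2,3). |black|=6
Step 4: on WHITE (2,3): turn R to E, flip to black, move to (2,4). |black|=7
Step 5: on BLACK (2,4): turn L to N, flip to white, move to (1,4). |black|=6
Step 6: on WHITE (1,4): turn R to E, flip to black, move to (1,5). |black|=7
Step 7: on WHITE (1,5): turn R to S, flip to black, move to (2,5). |black|=8
Step 8: on WHITE (2,5): turn R to W, flip to black, move to (2,4). |black|=9
Step 9: on WHITE (2,4): turn R to N, flip to black, move to (1,4). |black|=10
Step 10: on BLACK (1,4): turn L to W, flip to white, move to (1,3). |black|=9
Step 11: on WHITE (1,3): turn R to N, flip to black, move to (0,3). |black|=10

Answer: 10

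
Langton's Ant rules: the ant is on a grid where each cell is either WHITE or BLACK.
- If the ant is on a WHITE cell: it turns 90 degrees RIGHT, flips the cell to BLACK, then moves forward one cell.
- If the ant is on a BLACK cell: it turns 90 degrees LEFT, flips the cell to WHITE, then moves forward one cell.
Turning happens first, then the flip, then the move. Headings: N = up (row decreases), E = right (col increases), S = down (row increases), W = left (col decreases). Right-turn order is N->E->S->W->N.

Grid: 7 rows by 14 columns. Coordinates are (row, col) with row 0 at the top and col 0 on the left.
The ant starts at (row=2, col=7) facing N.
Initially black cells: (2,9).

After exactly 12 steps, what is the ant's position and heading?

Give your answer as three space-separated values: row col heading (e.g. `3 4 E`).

Step 1: on WHITE (2,7): turn R to E, flip to black, move to (2,8). |black|=2
Step 2: on WHITE (2,8): turn R to S, flip to black, move to (3,8). |black|=3
Step 3: on WHITE (3,8): turn R to W, flip to black, move to (3,7). |black|=4
Step 4: on WHITE (3,7): turn R to N, flip to black, move to (2,7). |black|=5
Step 5: on BLACK (2,7): turn L to W, flip to white, move to (2,6). |black|=4
Step 6: on WHITE (2,6): turn R to N, flip to black, move to (1,6). |black|=5
Step 7: on WHITE (1,6): turn R to E, flip to black, move to (1,7). |black|=6
Step 8: on WHITE (1,7): turn R to S, flip to black, move to (2,7). |black|=7
Step 9: on WHITE (2,7): turn R to W, flip to black, move to (2,6). |black|=8
Step 10: on BLACK (2,6): turn L to S, flip to white, move to (3,6). |black|=7
Step 11: on WHITE (3,6): turn R to W, flip to black, move to (3,5). |black|=8
Step 12: on WHITE (3,5): turn R to N, flip to black, move to (2,5). |black|=9

Answer: 2 5 N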